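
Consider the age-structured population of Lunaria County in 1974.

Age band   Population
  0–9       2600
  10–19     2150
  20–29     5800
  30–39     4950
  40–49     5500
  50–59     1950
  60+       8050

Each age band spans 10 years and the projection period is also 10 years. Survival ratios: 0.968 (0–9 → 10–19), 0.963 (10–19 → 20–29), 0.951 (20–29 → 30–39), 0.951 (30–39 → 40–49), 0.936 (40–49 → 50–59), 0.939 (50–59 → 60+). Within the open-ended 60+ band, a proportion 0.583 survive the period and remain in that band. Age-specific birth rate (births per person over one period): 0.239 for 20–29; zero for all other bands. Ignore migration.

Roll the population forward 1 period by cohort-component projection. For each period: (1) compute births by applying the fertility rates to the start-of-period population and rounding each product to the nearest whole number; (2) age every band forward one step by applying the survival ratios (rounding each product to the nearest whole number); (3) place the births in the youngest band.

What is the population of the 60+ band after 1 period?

Numbering the bands 1..7 from youngest to oldest:
Period 1.
Births: 5800 × 0.239 = 1386
Band 2: 2600 × 0.968 = 2517
Band 3: 2150 × 0.963 = 2070
Band 4: 5800 × 0.951 = 5516
Band 5: 4950 × 0.951 = 4707
Band 6: 5500 × 0.936 = 5148
Band 7: 1950 × 0.939 + 8050 × 0.583 = 1831 + 4693 = 6524
→ [1386, 2517, 2070, 5516, 4707, 5148, 6524]

6524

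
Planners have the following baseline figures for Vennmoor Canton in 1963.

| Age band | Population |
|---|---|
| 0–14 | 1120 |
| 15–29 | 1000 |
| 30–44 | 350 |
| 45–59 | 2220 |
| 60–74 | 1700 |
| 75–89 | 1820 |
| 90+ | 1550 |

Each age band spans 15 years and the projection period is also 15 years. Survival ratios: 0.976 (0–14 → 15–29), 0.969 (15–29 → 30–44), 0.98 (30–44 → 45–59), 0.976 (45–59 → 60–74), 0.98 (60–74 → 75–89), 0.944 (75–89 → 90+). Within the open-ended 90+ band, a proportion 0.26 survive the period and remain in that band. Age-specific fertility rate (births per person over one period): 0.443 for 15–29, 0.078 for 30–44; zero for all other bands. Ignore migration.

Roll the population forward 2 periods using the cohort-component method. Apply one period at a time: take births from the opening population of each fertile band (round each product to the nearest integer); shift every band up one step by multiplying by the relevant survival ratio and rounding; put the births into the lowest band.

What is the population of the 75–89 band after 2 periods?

2124

— Period 1 —
Births: 1000 × 0.443 = 443 ; 350 × 0.078 = 27 ⇒ total 470
15–29: 1120 × 0.976 = 1093
30–44: 1000 × 0.969 = 969
45–59: 350 × 0.98 = 343
60–74: 2220 × 0.976 = 2167
75–89: 1700 × 0.98 = 1666
90+: 1820 × 0.944 + 1550 × 0.26 = 1718 + 403 = 2121
→ [470, 1093, 969, 343, 2167, 1666, 2121]
— Period 2 —
Births: 1093 × 0.443 = 484 ; 969 × 0.078 = 76 ⇒ total 560
15–29: 470 × 0.976 = 459
30–44: 1093 × 0.969 = 1059
45–59: 969 × 0.98 = 950
60–74: 343 × 0.976 = 335
75–89: 2167 × 0.98 = 2124
90+: 1666 × 0.944 + 2121 × 0.26 = 1573 + 551 = 2124
→ [560, 459, 1059, 950, 335, 2124, 2124]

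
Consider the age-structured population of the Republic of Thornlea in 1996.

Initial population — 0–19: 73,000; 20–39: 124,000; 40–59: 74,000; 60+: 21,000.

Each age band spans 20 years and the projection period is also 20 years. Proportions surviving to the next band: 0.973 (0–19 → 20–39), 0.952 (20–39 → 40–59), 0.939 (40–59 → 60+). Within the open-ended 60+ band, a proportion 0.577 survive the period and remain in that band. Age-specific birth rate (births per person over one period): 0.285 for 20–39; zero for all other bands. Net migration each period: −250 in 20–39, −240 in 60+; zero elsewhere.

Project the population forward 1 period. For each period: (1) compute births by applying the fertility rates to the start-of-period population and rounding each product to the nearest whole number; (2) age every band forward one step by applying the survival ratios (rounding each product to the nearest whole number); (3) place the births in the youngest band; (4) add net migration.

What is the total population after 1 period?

(Groups numbered youngest = 1 to oldest = 4.)
— Period 1 —
Births: 124000 * 0.285 = 35340
Group 2: 73000 * 0.973 = 71029
Group 3: 124000 * 0.952 = 118048
Group 4: 74000 * 0.939 + 21000 * 0.577 = 69486 + 12117 = 81603
Net migration: Group 2 − 250 → 70779; Group 4 − 240 → 81363
Population now: 0–19=35340, 20–39=70779, 40–59=118048, 60+=81363
Total after period 1: 35340 + 70779 + 118048 + 81363 = 305530

305530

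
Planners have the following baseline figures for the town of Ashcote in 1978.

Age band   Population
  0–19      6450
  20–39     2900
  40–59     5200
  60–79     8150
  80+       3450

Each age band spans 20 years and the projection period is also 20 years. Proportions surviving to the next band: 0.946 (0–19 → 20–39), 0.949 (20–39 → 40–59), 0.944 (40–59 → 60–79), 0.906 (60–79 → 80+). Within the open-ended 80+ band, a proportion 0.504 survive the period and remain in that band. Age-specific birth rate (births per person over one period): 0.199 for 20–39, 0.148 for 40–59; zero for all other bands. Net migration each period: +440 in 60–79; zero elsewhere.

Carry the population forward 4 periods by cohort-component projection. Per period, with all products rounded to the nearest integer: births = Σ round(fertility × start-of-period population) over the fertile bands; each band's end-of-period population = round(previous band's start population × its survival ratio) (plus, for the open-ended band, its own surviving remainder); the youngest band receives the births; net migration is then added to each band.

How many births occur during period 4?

484

Let band 1 be 0–19 through band 5 = 80+.
After projecting period 1:
Births: 2900 × 0.199 = 577, 5200 × 0.148 = 770 → 1347
Band 2: 6450 × 0.946 = 6102
Band 3: 2900 × 0.949 = 2752
Band 4: 5200 × 0.944 = 4909
Band 5: 8150 × 0.906 + 3450 × 0.504 = 7384 + 1739 = 9123
Net migration: Band 4 + 440 → 5349
→ [1347, 6102, 2752, 5349, 9123]
After projecting period 2:
Births: 6102 × 0.199 = 1214, 2752 × 0.148 = 407 → 1621
Band 2: 1347 × 0.946 = 1274
Band 3: 6102 × 0.949 = 5791
Band 4: 2752 × 0.944 = 2598
Band 5: 5349 × 0.906 + 9123 × 0.504 = 4846 + 4598 = 9444
Net migration: Band 4 + 440 → 3038
→ [1621, 1274, 5791, 3038, 9444]
After projecting period 3:
Births: 1274 × 0.199 = 254, 5791 × 0.148 = 857 → 1111
Band 2: 1621 × 0.946 = 1533
Band 3: 1274 × 0.949 = 1209
Band 4: 5791 × 0.944 = 5467
Band 5: 3038 × 0.906 + 9444 × 0.504 = 2752 + 4760 = 7512
Net migration: Band 4 + 440 → 5907
→ [1111, 1533, 1209, 5907, 7512]
After projecting period 4:
Births: 1533 × 0.199 = 305, 1209 × 0.148 = 179 → 484
Band 2: 1111 × 0.946 = 1051
Band 3: 1533 × 0.949 = 1455
Band 4: 1209 × 0.944 = 1141
Band 5: 5907 × 0.906 + 7512 × 0.504 = 5352 + 3786 = 9138
Net migration: Band 4 + 440 → 1581
→ [484, 1051, 1455, 1581, 9138]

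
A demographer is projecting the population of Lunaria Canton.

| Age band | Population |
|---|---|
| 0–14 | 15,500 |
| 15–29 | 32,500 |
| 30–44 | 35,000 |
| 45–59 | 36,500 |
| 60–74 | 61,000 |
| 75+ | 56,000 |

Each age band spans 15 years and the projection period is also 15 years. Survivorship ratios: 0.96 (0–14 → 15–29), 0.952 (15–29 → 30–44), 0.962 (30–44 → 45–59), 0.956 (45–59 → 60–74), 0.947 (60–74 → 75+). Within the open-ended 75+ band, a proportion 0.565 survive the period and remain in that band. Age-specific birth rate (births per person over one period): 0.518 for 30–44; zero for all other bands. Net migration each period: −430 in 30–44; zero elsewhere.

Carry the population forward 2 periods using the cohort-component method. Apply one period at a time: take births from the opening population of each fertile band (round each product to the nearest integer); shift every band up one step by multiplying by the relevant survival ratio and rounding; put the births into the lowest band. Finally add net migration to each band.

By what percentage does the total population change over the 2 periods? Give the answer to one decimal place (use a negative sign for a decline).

Period 1:
Births: 35000 × 0.518 = 18130
15–29: 15500 × 0.96 = 14880
30–44: 32500 × 0.952 = 30940
45–59: 35000 × 0.962 = 33670
60–74: 36500 × 0.956 = 34894
75+: 61000 × 0.947 + 56000 × 0.565 = 57767 + 31640 = 89407
Net migration: 30–44 − 430 → 30510
Giving 18130 / 14880 / 30510 / 33670 / 34894 / 89407.
Period 2:
Births: 30510 × 0.518 = 15804
15–29: 18130 × 0.96 = 17405
30–44: 14880 × 0.952 = 14166
45–59: 30510 × 0.962 = 29351
60–74: 33670 × 0.956 = 32189
75+: 34894 × 0.947 + 89407 × 0.565 = 33045 + 50515 = 83560
Net migration: 30–44 − 430 → 13736
Giving 15804 / 17405 / 13736 / 29351 / 32189 / 83560.
Total: 236500 → 192045; change = -44455; percentage change = -18.8%

-18.8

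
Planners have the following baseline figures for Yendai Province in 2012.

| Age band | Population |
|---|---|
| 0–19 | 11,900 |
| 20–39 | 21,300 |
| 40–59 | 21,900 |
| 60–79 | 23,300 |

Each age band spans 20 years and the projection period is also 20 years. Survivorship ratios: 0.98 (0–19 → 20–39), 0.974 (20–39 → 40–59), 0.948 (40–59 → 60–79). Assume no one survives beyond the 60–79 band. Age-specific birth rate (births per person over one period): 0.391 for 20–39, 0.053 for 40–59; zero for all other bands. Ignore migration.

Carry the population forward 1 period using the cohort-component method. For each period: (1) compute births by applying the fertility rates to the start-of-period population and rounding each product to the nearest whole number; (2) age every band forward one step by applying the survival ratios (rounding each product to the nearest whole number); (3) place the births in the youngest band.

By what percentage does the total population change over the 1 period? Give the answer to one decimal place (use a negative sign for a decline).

-20.1

Call the groups 1 to 4, youngest first.
After projecting period 1:
Births: 21300 * 0.391 = 8328 ; 21900 * 0.053 = 1161 → total 9489
Group 2: 11900 * 0.98 = 11662
Group 3: 21300 * 0.974 = 20746
Group 4: 21900 * 0.948 = 20761
→ [9489, 11662, 20746, 20761]
Total: 78400 → 62658; change = -15742; percentage change = -20.1%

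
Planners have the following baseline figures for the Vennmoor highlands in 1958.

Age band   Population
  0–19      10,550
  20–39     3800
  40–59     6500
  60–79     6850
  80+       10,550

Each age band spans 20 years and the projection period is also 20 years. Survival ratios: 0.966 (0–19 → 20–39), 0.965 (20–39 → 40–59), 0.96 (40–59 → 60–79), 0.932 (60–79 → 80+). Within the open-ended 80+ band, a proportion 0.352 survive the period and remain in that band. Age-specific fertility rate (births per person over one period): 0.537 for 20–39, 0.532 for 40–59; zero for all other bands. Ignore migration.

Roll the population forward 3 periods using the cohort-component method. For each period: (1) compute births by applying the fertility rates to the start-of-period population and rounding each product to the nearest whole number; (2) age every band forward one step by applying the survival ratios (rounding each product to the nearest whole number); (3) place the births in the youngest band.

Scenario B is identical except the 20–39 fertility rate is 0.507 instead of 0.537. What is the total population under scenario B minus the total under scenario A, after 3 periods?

Call the groups 1 to 5, youngest first.
After projecting period 1:
Births: 3800 * 0.537 = 2041 ; 6500 * 0.532 = 3458 — total 5499
Group 2: 10550 * 0.966 = 10191
Group 3: 3800 * 0.965 = 3667
Group 4: 6500 * 0.96 = 6240
Group 5: 6850 * 0.932 + 10550 * 0.352 = 6384 + 3714 = 10098
→ [5499, 10191, 3667, 6240, 10098]
After projecting period 2:
Births: 10191 * 0.537 = 5473 ; 3667 * 0.532 = 1951 — total 7424
Group 2: 5499 * 0.966 = 5312
Group 3: 10191 * 0.965 = 9834
Group 4: 3667 * 0.96 = 3520
Group 5: 6240 * 0.932 + 10098 * 0.352 = 5816 + 3554 = 9370
→ [7424, 5312, 9834, 3520, 9370]
After projecting period 3:
Births: 5312 * 0.537 = 2853 ; 9834 * 0.532 = 5232 — total 8085
Group 2: 7424 * 0.966 = 7172
Group 3: 5312 * 0.965 = 5126
Group 4: 9834 * 0.96 = 9441
Group 5: 3520 * 0.932 + 9370 * 0.352 = 3281 + 3298 = 6579
→ [8085, 7172, 5126, 9441, 6579]
Scenario A total after 3 periods: 36403
Scenario B projection —
After projecting period 1:
Births: 3800 * 0.507 = 1927 ; 6500 * 0.532 = 3458 — total 5385
Group 2: 10550 * 0.966 = 10191
Group 3: 3800 * 0.965 = 3667
Group 4: 6500 * 0.96 = 6240
Group 5: 6850 * 0.932 + 10550 * 0.352 = 6384 + 3714 = 10098
→ [5385, 10191, 3667, 6240, 10098]
After projecting period 2:
Births: 10191 * 0.507 = 5167 ; 3667 * 0.532 = 1951 — total 7118
Group 2: 5385 * 0.966 = 5202
Group 3: 10191 * 0.965 = 9834
Group 4: 3667 * 0.96 = 3520
Group 5: 6240 * 0.932 + 10098 * 0.352 = 5816 + 3554 = 9370
→ [7118, 5202, 9834, 3520, 9370]
After projecting period 3:
Births: 5202 * 0.507 = 2637 ; 9834 * 0.532 = 5232 — total 7869
Group 2: 7118 * 0.966 = 6876
Group 3: 5202 * 0.965 = 5020
Group 4: 9834 * 0.96 = 9441
Group 5: 3520 * 0.932 + 9370 * 0.352 = 3281 + 3298 = 6579
→ [7869, 6876, 5020, 9441, 6579]
Scenario B total after 3 periods: 35785
Difference B − A = 35785 − 36403 = -618

-618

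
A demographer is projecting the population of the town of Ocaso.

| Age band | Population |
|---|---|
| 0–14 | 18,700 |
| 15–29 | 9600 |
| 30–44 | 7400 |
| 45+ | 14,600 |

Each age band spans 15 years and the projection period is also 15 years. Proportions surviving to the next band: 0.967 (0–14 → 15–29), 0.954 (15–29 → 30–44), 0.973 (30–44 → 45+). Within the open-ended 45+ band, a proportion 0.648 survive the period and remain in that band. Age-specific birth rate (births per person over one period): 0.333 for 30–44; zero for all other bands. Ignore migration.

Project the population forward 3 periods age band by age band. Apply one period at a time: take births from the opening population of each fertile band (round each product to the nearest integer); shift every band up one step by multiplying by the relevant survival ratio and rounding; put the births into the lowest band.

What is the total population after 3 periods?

[period 1]
Births: 7400 * 0.333 = 2464
15–29: 18700 * 0.967 = 18083
30–44: 9600 * 0.954 = 9158
45+: 7400 * 0.973 + 14600 * 0.648 = 7200 + 9461 = 16661
End of period: [2464, 18083, 9158, 16661]
[period 2]
Births: 9158 * 0.333 = 3050
15–29: 2464 * 0.967 = 2383
30–44: 18083 * 0.954 = 17251
45+: 9158 * 0.973 + 16661 * 0.648 = 8911 + 10796 = 19707
End of period: [3050, 2383, 17251, 19707]
[period 3]
Births: 17251 * 0.333 = 5745
15–29: 3050 * 0.967 = 2949
30–44: 2383 * 0.954 = 2273
45+: 17251 * 0.973 + 19707 * 0.648 = 16785 + 12770 = 29555
End of period: [5745, 2949, 2273, 29555]
Total after period 3: 5745 + 2949 + 2273 + 29555 = 40522

40522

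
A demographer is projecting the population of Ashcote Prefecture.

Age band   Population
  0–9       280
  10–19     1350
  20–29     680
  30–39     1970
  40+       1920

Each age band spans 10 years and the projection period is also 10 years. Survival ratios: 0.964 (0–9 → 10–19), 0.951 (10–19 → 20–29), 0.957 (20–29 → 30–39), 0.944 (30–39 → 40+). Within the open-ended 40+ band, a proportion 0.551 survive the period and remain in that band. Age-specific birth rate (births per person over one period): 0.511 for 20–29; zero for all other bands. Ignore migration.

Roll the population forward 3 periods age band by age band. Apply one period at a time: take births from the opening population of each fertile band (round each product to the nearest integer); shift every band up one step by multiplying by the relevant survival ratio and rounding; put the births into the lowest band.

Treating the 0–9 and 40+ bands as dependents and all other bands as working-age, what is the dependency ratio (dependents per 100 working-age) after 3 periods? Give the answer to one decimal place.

210.2

— Period 1 —
Births: 680 * 0.511 = 347
10–19: 280 * 0.964 = 270
20–29: 1350 * 0.951 = 1284
30–39: 680 * 0.957 = 651
40+: 1970 * 0.944 + 1920 * 0.551 = 1860 + 1058 = 2918
Giving 347 / 270 / 1284 / 651 / 2918.
— Period 2 —
Births: 1284 * 0.511 = 656
10–19: 347 * 0.964 = 335
20–29: 270 * 0.951 = 257
30–39: 1284 * 0.957 = 1229
40+: 651 * 0.944 + 2918 * 0.551 = 615 + 1608 = 2223
Giving 656 / 335 / 257 / 1229 / 2223.
— Period 3 —
Births: 257 * 0.511 = 131
10–19: 656 * 0.964 = 632
20–29: 335 * 0.951 = 319
30–39: 257 * 0.957 = 246
40+: 1229 * 0.944 + 2223 * 0.551 = 1160 + 1225 = 2385
Giving 131 / 632 / 319 / 246 / 2385.
Dependents (band 0–9 + band 40+) = 131 + 2385 = 2516; working-age = 1197; ratio = 2516/1197 × 100 = 210.2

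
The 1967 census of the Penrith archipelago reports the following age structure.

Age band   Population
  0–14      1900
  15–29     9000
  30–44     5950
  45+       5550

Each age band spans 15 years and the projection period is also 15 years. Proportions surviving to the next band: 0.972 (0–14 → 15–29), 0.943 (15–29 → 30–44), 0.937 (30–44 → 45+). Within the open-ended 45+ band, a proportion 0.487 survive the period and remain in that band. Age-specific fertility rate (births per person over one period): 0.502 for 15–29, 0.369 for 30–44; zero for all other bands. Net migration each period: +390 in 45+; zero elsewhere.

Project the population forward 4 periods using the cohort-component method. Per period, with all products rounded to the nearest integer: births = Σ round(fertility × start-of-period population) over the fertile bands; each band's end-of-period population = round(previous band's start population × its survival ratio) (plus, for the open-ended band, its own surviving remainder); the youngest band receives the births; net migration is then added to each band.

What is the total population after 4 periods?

(Bands numbered youngest = 1 to oldest = 4.)
— Period 1 —
Births: 9000 × 0.502 = 4518 ; 5950 × 0.369 = 2196 — total 6714
Band 2: 1900 × 0.972 = 1847
Band 3: 9000 × 0.943 = 8487
Band 4: 5950 × 0.937 + 5550 × 0.487 = 5575 + 2703 = 8278
Net migration: Band 4 + 390 → 8668
Giving 6714 / 1847 / 8487 / 8668.
— Period 2 —
Births: 1847 × 0.502 = 927 ; 8487 × 0.369 = 3132 — total 4059
Band 2: 6714 × 0.972 = 6526
Band 3: 1847 × 0.943 = 1742
Band 4: 8487 × 0.937 + 8668 × 0.487 = 7952 + 4221 = 12173
Net migration: Band 4 + 390 → 12563
Giving 4059 / 6526 / 1742 / 12563.
— Period 3 —
Births: 6526 × 0.502 = 3276 ; 1742 × 0.369 = 643 — total 3919
Band 2: 4059 × 0.972 = 3945
Band 3: 6526 × 0.943 = 6154
Band 4: 1742 × 0.937 + 12563 × 0.487 = 1632 + 6118 = 7750
Net migration: Band 4 + 390 → 8140
Giving 3919 / 3945 / 6154 / 8140.
— Period 4 —
Births: 3945 × 0.502 = 1980 ; 6154 × 0.369 = 2271 — total 4251
Band 2: 3919 × 0.972 = 3809
Band 3: 3945 × 0.943 = 3720
Band 4: 6154 × 0.937 + 8140 × 0.487 = 5766 + 3964 = 9730
Net migration: Band 4 + 390 → 10120
Giving 4251 / 3809 / 3720 / 10120.
Total after period 4: 4251 + 3809 + 3720 + 10120 = 21900

21900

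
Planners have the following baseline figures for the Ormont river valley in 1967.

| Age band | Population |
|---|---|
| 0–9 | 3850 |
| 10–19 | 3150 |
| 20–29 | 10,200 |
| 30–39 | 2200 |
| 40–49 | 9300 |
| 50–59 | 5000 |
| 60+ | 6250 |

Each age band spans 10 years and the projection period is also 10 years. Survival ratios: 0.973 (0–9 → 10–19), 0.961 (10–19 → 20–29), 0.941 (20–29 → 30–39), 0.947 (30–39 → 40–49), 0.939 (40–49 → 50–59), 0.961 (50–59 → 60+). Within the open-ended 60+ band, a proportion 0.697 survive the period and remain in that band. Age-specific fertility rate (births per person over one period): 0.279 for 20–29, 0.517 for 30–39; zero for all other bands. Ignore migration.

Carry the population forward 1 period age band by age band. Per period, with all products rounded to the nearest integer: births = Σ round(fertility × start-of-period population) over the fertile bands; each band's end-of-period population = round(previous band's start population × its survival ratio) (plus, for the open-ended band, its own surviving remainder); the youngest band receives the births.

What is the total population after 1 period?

40331

Period 1:
Births: 10200 × 0.279 = 2846  |  2200 × 0.517 = 1137 → 3983
10–19: 3850 × 0.973 = 3746
20–29: 3150 × 0.961 = 3027
30–39: 10200 × 0.941 = 9598
40–49: 2200 × 0.947 = 2083
50–59: 9300 × 0.939 = 8733
60+: 5000 × 0.961 + 6250 × 0.697 = 4805 + 4356 = 9161
End of period: [3983, 3746, 3027, 9598, 2083, 8733, 9161]
Total after period 1: 3983 + 3746 + 3027 + 9598 + 2083 + 8733 + 9161 = 40331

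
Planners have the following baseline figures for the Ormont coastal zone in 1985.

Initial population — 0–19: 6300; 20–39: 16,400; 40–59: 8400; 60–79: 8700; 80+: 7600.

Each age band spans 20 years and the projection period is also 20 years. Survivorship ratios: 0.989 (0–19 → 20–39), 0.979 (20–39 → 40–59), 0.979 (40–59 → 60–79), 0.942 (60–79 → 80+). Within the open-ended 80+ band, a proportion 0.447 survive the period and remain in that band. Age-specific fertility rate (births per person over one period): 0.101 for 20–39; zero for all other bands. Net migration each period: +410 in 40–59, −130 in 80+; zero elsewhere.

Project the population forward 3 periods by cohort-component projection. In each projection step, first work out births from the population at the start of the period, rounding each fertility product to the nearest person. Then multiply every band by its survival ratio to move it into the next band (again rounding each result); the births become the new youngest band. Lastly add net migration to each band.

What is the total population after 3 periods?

29924

[period 1]
Births: 16400 * 0.101 = 1656
20–39: 6300 * 0.989 = 6231
40–59: 16400 * 0.979 = 16056
60–79: 8400 * 0.979 = 8224
80+: 8700 * 0.942 + 7600 * 0.447 = 8195 + 3397 = 11592
Net migration: 40–59 + 410 → 16466; 80+ − 130 → 11462
End of period: [1656, 6231, 16466, 8224, 11462]
[period 2]
Births: 6231 * 0.101 = 629
20–39: 1656 * 0.989 = 1638
40–59: 6231 * 0.979 = 6100
60–79: 16466 * 0.979 = 16120
80+: 8224 * 0.942 + 11462 * 0.447 = 7747 + 5124 = 12871
Net migration: 40–59 + 410 → 6510; 80+ − 130 → 12741
End of period: [629, 1638, 6510, 16120, 12741]
[period 3]
Births: 1638 * 0.101 = 165
20–39: 629 * 0.989 = 622
40–59: 1638 * 0.979 = 1604
60–79: 6510 * 0.979 = 6373
80+: 16120 * 0.942 + 12741 * 0.447 = 15185 + 5695 = 20880
Net migration: 40–59 + 410 → 2014; 80+ − 130 → 20750
End of period: [165, 622, 2014, 6373, 20750]
Total after period 3: 165 + 622 + 2014 + 6373 + 20750 = 29924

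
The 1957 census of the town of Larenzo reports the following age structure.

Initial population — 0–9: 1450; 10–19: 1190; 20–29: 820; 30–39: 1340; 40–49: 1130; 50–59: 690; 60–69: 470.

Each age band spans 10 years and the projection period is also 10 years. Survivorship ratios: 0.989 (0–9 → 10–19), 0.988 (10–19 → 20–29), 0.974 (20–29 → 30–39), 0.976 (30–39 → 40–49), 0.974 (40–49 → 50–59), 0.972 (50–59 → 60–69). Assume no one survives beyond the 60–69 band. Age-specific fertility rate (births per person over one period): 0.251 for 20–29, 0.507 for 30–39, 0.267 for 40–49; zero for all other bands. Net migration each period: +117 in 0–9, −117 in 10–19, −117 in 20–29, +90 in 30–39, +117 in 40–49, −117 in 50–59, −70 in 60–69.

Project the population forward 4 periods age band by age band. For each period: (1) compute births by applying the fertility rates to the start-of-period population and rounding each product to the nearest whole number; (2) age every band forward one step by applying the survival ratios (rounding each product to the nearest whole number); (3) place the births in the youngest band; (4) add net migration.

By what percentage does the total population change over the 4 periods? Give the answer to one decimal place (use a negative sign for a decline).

7.8

Period 1:
Births: 820 × 0.251 = 206, 1340 × 0.507 = 679, 1130 × 0.267 = 302 → total 1187
10–19: 1450 × 0.989 = 1434
20–29: 1190 × 0.988 = 1176
30–39: 820 × 0.974 = 799
40–49: 1340 × 0.976 = 1308
50–59: 1130 × 0.974 = 1101
60–69: 690 × 0.972 = 671
Net migration: 0–9 + 117 → 1304; 10–19 − 117 → 1317; 20–29 − 117 → 1059; 30–39 + 90 → 889; 40–49 + 117 → 1425; 50–59 − 117 → 984; 60–69 − 70 → 601
Giving 1304 / 1317 / 1059 / 889 / 1425 / 984 / 601.
Period 2:
Births: 1059 × 0.251 = 266, 889 × 0.507 = 451, 1425 × 0.267 = 380 → total 1097
10–19: 1304 × 0.989 = 1290
20–29: 1317 × 0.988 = 1301
30–39: 1059 × 0.974 = 1031
40–49: 889 × 0.976 = 868
50–59: 1425 × 0.974 = 1388
60–69: 984 × 0.972 = 956
Net migration: 0–9 + 117 → 1214; 10–19 − 117 → 1173; 20–29 − 117 → 1184; 30–39 + 90 → 1121; 40–49 + 117 → 985; 50–59 − 117 → 1271; 60–69 − 70 → 886
Giving 1214 / 1173 / 1184 / 1121 / 985 / 1271 / 886.
Period 3:
Births: 1184 × 0.251 = 297, 1121 × 0.507 = 568, 985 × 0.267 = 263 → total 1128
10–19: 1214 × 0.989 = 1201
20–29: 1173 × 0.988 = 1159
30–39: 1184 × 0.974 = 1153
40–49: 1121 × 0.976 = 1094
50–59: 985 × 0.974 = 959
60–69: 1271 × 0.972 = 1235
Net migration: 0–9 + 117 → 1245; 10–19 − 117 → 1084; 20–29 − 117 → 1042; 30–39 + 90 → 1243; 40–49 + 117 → 1211; 50–59 − 117 → 842; 60–69 − 70 → 1165
Giving 1245 / 1084 / 1042 / 1243 / 1211 / 842 / 1165.
Period 4:
Births: 1042 × 0.251 = 262, 1243 × 0.507 = 630, 1211 × 0.267 = 323 → total 1215
10–19: 1245 × 0.989 = 1231
20–29: 1084 × 0.988 = 1071
30–39: 1042 × 0.974 = 1015
40–49: 1243 × 0.976 = 1213
50–59: 1211 × 0.974 = 1180
60–69: 842 × 0.972 = 818
Net migration: 0–9 + 117 → 1332; 10–19 − 117 → 1114; 20–29 − 117 → 954; 30–39 + 90 → 1105; 40–49 + 117 → 1330; 50–59 − 117 → 1063; 60–69 − 70 → 748
Giving 1332 / 1114 / 954 / 1105 / 1330 / 1063 / 748.
Total: 7090 → 7646; change = 556; percentage change = 7.8%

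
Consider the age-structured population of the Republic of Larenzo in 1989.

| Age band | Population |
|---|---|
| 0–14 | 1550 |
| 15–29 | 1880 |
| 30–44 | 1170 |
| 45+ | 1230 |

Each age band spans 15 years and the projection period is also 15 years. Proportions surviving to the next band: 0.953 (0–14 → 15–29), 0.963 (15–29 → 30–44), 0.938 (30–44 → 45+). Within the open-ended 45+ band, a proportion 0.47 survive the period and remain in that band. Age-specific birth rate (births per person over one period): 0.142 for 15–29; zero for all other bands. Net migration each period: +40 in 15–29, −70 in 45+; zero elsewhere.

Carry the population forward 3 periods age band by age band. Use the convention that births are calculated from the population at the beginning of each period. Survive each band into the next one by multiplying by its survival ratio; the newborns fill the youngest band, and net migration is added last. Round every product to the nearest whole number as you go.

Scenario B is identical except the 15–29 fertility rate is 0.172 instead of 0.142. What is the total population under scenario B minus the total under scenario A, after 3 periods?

114

Period 1.
Births: 1880 × 0.142 = 267
15–29: 1550 × 0.953 = 1477
30–44: 1880 × 0.963 = 1810
45+: 1170 × 0.938 + 1230 × 0.47 = 1097 + 578 = 1675
Net migration: 15–29 + 40 → 1517; 45+ − 70 → 1605
Population now: 0–14=267, 15–29=1517, 30–44=1810, 45+=1605
Period 2.
Births: 1517 × 0.142 = 215
15–29: 267 × 0.953 = 254
30–44: 1517 × 0.963 = 1461
45+: 1810 × 0.938 + 1605 × 0.47 = 1698 + 754 = 2452
Net migration: 15–29 + 40 → 294; 45+ − 70 → 2382
Population now: 0–14=215, 15–29=294, 30–44=1461, 45+=2382
Period 3.
Births: 294 × 0.142 = 42
15–29: 215 × 0.953 = 205
30–44: 294 × 0.963 = 283
45+: 1461 × 0.938 + 2382 × 0.47 = 1370 + 1120 = 2490
Net migration: 15–29 + 40 → 245; 45+ − 70 → 2420
Population now: 0–14=42, 15–29=245, 30–44=283, 45+=2420
Scenario A total after 3 periods: 2990
Scenario B projection —
Period 1.
Births: 1880 × 0.172 = 323
15–29: 1550 × 0.953 = 1477
30–44: 1880 × 0.963 = 1810
45+: 1170 × 0.938 + 1230 × 0.47 = 1097 + 578 = 1675
Net migration: 15–29 + 40 → 1517; 45+ − 70 → 1605
Population now: 0–14=323, 15–29=1517, 30–44=1810, 45+=1605
Period 2.
Births: 1517 × 0.172 = 261
15–29: 323 × 0.953 = 308
30–44: 1517 × 0.963 = 1461
45+: 1810 × 0.938 + 1605 × 0.47 = 1698 + 754 = 2452
Net migration: 15–29 + 40 → 348; 45+ − 70 → 2382
Population now: 0–14=261, 15–29=348, 30–44=1461, 45+=2382
Period 3.
Births: 348 × 0.172 = 60
15–29: 261 × 0.953 = 249
30–44: 348 × 0.963 = 335
45+: 1461 × 0.938 + 2382 × 0.47 = 1370 + 1120 = 2490
Net migration: 15–29 + 40 → 289; 45+ − 70 → 2420
Population now: 0–14=60, 15–29=289, 30–44=335, 45+=2420
Scenario B total after 3 periods: 3104
Difference B − A = 3104 − 2990 = 114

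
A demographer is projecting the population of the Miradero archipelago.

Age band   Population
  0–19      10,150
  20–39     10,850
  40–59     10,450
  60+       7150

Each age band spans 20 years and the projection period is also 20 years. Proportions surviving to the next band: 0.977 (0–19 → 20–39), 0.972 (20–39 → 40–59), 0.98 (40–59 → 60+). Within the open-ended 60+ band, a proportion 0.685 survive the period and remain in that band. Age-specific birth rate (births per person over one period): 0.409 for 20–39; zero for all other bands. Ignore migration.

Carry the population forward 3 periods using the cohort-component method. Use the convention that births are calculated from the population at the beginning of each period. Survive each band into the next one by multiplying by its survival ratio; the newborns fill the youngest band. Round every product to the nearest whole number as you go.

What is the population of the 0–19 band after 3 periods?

(Groups numbered youngest = 1 to oldest = 4.)
Period 1:
Births: 10850 × 0.409 = 4438
Group 2: 10150 × 0.977 = 9917
Group 3: 10850 × 0.972 = 10546
Group 4: 10450 × 0.98 + 7150 × 0.685 = 10241 + 4898 = 15139
Population now: 0–19=4438, 20–39=9917, 40–59=10546, 60+=15139
Period 2:
Births: 9917 × 0.409 = 4056
Group 2: 4438 × 0.977 = 4336
Group 3: 9917 × 0.972 = 9639
Group 4: 10546 × 0.98 + 15139 × 0.685 = 10335 + 10370 = 20705
Population now: 0–19=4056, 20–39=4336, 40–59=9639, 60+=20705
Period 3:
Births: 4336 × 0.409 = 1773
Group 2: 4056 × 0.977 = 3963
Group 3: 4336 × 0.972 = 4215
Group 4: 9639 × 0.98 + 20705 × 0.685 = 9446 + 14183 = 23629
Population now: 0–19=1773, 20–39=3963, 40–59=4215, 60+=23629

1773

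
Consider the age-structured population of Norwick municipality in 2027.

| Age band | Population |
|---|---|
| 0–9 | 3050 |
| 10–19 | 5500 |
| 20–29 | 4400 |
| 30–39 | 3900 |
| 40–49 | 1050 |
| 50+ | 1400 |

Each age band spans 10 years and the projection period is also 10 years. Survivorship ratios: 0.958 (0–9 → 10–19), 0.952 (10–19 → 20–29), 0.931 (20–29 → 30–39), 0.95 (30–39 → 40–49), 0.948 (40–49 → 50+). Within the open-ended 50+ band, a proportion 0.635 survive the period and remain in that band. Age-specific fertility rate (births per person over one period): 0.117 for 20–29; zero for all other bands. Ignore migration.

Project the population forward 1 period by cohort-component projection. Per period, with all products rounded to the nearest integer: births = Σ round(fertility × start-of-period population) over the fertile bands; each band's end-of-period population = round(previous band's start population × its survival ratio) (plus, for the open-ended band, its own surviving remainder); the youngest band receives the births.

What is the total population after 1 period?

(Groups numbered youngest = 1 to oldest = 6.)
Period 1.
Births: 4400 × 0.117 = 515
Group 2: 3050 × 0.958 = 2922
Group 3: 5500 × 0.952 = 5236
Group 4: 4400 × 0.931 = 4096
Group 5: 3900 × 0.95 = 3705
Group 6: 1050 × 0.948 + 1400 × 0.635 = 995 + 889 = 1884
Giving 515 / 2922 / 5236 / 4096 / 3705 / 1884.
Total after period 1: 515 + 2922 + 5236 + 4096 + 3705 + 1884 = 18358

18358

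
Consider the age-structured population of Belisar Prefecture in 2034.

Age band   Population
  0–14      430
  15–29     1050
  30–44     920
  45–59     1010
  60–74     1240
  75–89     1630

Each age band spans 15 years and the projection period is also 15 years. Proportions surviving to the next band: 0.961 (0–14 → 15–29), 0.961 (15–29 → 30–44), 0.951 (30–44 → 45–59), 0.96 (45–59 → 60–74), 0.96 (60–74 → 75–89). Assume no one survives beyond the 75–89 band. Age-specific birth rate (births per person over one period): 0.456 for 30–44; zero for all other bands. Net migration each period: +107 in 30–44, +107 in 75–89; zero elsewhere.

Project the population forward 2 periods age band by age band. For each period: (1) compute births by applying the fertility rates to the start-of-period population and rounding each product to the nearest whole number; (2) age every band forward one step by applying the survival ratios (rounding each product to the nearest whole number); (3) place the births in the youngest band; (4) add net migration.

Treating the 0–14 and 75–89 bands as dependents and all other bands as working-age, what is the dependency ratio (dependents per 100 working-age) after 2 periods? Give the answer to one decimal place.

— Period 1 —
Births: 920 * 0.456 = 420
15–29: 430 * 0.961 = 413
30–44: 1050 * 0.961 = 1009
45–59: 920 * 0.951 = 875
60–74: 1010 * 0.96 = 970
75–89: 1240 * 0.96 = 1190
Net migration: 30–44 + 107 → 1116; 75–89 + 107 → 1297
→ [420, 413, 1116, 875, 970, 1297]
— Period 2 —
Births: 1116 * 0.456 = 509
15–29: 420 * 0.961 = 404
30–44: 413 * 0.961 = 397
45–59: 1116 * 0.951 = 1061
60–74: 875 * 0.96 = 840
75–89: 970 * 0.96 = 931
Net migration: 30–44 + 107 → 504; 75–89 + 107 → 1038
→ [509, 404, 504, 1061, 840, 1038]
Dependents (band 0–14 + band 75–89) = 509 + 1038 = 1547; working-age = 2809; ratio = 1547/2809 × 100 = 55.1

55.1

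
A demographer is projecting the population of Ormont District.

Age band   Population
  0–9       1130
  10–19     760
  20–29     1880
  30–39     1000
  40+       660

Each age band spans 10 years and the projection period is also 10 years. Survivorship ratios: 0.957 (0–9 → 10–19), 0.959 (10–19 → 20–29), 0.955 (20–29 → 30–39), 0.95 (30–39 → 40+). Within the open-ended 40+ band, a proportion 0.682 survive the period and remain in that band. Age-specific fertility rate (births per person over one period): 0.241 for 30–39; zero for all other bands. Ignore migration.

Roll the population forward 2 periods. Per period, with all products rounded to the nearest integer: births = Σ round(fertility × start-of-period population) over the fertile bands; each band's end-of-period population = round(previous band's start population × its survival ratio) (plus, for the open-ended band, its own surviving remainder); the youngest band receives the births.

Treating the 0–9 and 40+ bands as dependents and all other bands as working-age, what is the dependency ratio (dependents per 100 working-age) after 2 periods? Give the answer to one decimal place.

Numbering the bands 1..5 from youngest to oldest:
[period 1]
Births: 1000 × 0.241 = 241
Band 2: 1130 × 0.957 = 1081
Band 3: 760 × 0.959 = 729
Band 4: 1880 × 0.955 = 1795
Band 5: 1000 × 0.95 + 660 × 0.682 = 950 + 450 = 1400
Population now: 0–9=241, 10–19=1081, 20–29=729, 30–39=1795, 40+=1400
[period 2]
Births: 1795 × 0.241 = 433
Band 2: 241 × 0.957 = 231
Band 3: 1081 × 0.959 = 1037
Band 4: 729 × 0.955 = 696
Band 5: 1795 × 0.95 + 1400 × 0.682 = 1705 + 955 = 2660
Population now: 0–9=433, 10–19=231, 20–29=1037, 30–39=696, 40+=2660
Dependents (band 0–9 + band 40+) = 433 + 2660 = 3093; working-age = 1964; ratio = 3093/1964 × 100 = 157.5

157.5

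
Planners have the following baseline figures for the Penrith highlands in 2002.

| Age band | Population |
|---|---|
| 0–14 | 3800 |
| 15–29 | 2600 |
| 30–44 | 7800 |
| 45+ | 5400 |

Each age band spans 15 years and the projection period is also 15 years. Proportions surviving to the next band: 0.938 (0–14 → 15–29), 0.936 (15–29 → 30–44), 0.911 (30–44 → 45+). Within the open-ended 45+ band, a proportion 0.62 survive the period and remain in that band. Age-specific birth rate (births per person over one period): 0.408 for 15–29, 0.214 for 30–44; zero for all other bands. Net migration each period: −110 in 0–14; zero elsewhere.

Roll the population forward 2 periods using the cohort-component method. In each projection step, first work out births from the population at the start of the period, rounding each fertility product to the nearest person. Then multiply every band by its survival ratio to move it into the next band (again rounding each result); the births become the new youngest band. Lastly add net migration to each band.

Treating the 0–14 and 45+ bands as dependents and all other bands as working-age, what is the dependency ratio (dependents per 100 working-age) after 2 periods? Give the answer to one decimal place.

Let band 1 be 0–14 through band 4 = 45+.
After projecting period 1:
Births: 2600 × 0.408 = 1061  |  7800 × 0.214 = 1669 → total 2730
Band 2: 3800 × 0.938 = 3564
Band 3: 2600 × 0.936 = 2434
Band 4: 7800 × 0.911 + 5400 × 0.62 = 7106 + 3348 = 10454
Net migration: Band 1 − 110 → 2620
Giving 2620 / 3564 / 2434 / 10454.
After projecting period 2:
Births: 3564 × 0.408 = 1454  |  2434 × 0.214 = 521 → total 1975
Band 2: 2620 × 0.938 = 2458
Band 3: 3564 × 0.936 = 3336
Band 4: 2434 × 0.911 + 10454 × 0.62 = 2217 + 6481 = 8698
Net migration: Band 1 − 110 → 1865
Giving 1865 / 2458 / 3336 / 8698.
Dependents (band 0–14 + band 45+) = 1865 + 8698 = 10563; working-age = 5794; ratio = 10563/5794 × 100 = 182.3

182.3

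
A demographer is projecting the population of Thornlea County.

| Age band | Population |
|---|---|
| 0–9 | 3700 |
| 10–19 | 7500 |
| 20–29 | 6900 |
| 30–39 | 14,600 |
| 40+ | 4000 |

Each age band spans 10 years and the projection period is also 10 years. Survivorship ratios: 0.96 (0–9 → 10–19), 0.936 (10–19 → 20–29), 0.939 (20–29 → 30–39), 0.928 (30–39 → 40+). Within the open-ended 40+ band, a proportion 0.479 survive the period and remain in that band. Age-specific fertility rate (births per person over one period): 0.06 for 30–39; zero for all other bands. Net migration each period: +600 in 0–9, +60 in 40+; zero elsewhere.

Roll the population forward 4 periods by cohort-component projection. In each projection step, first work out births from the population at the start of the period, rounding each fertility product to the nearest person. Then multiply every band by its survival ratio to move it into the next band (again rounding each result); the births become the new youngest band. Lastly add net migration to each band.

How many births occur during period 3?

Period 1:
Births: 14600 × 0.06 = 876
10–19: 3700 × 0.96 = 3552
20–29: 7500 × 0.936 = 7020
30–39: 6900 × 0.939 = 6479
40+: 14600 × 0.928 + 4000 × 0.479 = 13549 + 1916 = 15465
Net migration: 0–9 + 600 → 1476; 40+ + 60 → 15525
Giving 1476 / 3552 / 7020 / 6479 / 15525.
Period 2:
Births: 6479 × 0.06 = 389
10–19: 1476 × 0.96 = 1417
20–29: 3552 × 0.936 = 3325
30–39: 7020 × 0.939 = 6592
40+: 6479 × 0.928 + 15525 × 0.479 = 6013 + 7436 = 13449
Net migration: 0–9 + 600 → 989; 40+ + 60 → 13509
Giving 989 / 1417 / 3325 / 6592 / 13509.
Period 3:
Births: 6592 × 0.06 = 396
10–19: 989 × 0.96 = 949
20–29: 1417 × 0.936 = 1326
30–39: 3325 × 0.939 = 3122
40+: 6592 × 0.928 + 13509 × 0.479 = 6117 + 6471 = 12588
Net migration: 0–9 + 600 → 996; 40+ + 60 → 12648
Giving 996 / 949 / 1326 / 3122 / 12648.

396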